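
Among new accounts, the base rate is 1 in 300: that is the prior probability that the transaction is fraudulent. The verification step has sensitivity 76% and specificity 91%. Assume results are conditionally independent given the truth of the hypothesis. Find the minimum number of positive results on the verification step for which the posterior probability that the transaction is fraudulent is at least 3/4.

4

Prior odds = (1/300)/(299/300) = 1/299.
False-positive rate = 1 − 0.91 = 0.09; likelihood ratio of a positive = 0.76/0.09 = 76/9.
Target posterior odds = 0.75/0.25 = 3.
Require (76/9)ⁿ ≥ 3 ÷ (1/299) = 897.
(76/9)³ = 438976/729 falls short of 897 but (76/9)⁴ = 33362176/6561 reaches it, so n = 4.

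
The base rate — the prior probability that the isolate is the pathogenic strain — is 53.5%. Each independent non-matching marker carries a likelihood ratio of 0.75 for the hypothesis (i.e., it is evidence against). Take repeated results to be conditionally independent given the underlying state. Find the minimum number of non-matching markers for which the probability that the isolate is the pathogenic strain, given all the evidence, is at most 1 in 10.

9

Prior odds = 0.535/0.465 = 107/93.
Likelihood ratio per non-matching marker = 0.75.
Target odds: 0.1 ÷ 0.9 = 1/9.
Require 0.75ⁿ ≤ 1/9 ÷ (107/93) = 31/321.
0.75⁸ = 6561/65536 is still above 31/321 but 0.75⁹ = 19683/262144 is at or below it, so n = 9.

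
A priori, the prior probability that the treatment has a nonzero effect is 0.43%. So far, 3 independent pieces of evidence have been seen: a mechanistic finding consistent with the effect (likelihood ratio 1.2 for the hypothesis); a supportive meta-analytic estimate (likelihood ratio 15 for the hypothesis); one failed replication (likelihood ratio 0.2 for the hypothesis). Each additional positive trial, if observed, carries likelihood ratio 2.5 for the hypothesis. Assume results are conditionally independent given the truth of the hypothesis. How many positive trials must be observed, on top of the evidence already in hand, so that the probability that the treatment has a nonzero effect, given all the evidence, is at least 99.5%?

11

Prior odds = 0.0043/0.9957 = 43/9957.
Combined Bayes factor of the evidence already in hand = 1.2 × 15 × 0.2 = 3.6.
Odds after that evidence = (43/9957) × 3.6 = 258/16595.
Target odds = 0.995/0.005 = 199.
Need 2.5ⁿ ≥ 199 ÷ (258/16595) = 3302405/258.
2.5¹⁰ = 9765625/1024 falls short of 3302405/258 but 2.5¹¹ = 48828125/2048 reaches it, so n = 11.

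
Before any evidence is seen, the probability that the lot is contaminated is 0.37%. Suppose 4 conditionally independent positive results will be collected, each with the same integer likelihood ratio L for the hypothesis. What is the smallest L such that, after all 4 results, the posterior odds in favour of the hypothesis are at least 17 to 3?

Prior odds = 0.0037/0.9963 = 37/9963.
Target odds = 17/3.
Need L⁴ ≥ 17/3 ÷ (37/9963) = 56457/37.
6⁴ = 1296 < 56457/37 ≤ 2401 = 7⁴, so L = 7.

7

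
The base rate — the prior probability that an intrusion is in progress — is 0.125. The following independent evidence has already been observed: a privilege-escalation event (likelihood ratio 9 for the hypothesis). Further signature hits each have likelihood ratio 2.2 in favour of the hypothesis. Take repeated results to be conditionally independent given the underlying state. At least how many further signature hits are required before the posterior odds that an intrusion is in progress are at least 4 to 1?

2

Prior odds = 0.125/0.875 = 1/7.
Bayes factor of the evidence already in hand = 9.
Odds after that evidence = (1/7) × 9 = 9/7.
Target odds = 4.
Need 2.2ⁿ ≥ 4 ÷ (9/7) = 28/9.
2.2¹ = 2.2 falls short of 28/9 but 2.2² = 4.84 reaches it, so n = 2.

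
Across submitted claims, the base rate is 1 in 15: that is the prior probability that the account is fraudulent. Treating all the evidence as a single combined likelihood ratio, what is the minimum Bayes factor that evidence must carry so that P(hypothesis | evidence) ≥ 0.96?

336

Prior odds = (1/15)/(14/15) = 1/14.
Target odds = 0.96/0.04 = 24.
Required Bayes factor = 24 ÷ (1/14) = 336.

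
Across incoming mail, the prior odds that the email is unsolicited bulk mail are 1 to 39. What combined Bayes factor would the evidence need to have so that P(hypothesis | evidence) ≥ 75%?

117

Prior odds = 1/39.
Target odds = 0.75/0.25 = 3.
Required Bayes factor = 3 ÷ (1/39) = 117.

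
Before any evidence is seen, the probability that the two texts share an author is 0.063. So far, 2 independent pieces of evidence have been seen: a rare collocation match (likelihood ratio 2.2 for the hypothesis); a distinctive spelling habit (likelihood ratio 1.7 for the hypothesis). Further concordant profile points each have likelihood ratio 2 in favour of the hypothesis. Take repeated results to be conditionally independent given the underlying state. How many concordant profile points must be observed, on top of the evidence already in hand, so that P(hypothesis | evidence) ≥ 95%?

Prior odds = 0.063/0.937 = 63/937.
Combined Bayes factor of the evidence already in hand = 2.2 × 1.7 = 3.74.
Odds after that evidence = (63/937) × 3.74 = 11781/46850.
Target odds = 0.95/0.05 = 19.
Need 2ⁿ ≥ 19 ÷ (11781/46850) = 890150/11781.
2⁶ = 64 falls short of 890150/11781 but 2⁷ = 128 reaches it, so n = 7.

7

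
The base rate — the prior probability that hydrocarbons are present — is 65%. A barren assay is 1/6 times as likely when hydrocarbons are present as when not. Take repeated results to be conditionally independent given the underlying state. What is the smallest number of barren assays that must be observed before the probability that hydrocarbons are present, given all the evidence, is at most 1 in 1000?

Prior odds = 0.65/0.35 = 13/7.
Likelihood ratio per barren assay = 1/6.
Target odds: 0.001 ÷ 0.999 = 1/999.
Require (1/6)ⁿ ≤ 1/999 ÷ (13/7) = 7/12987.
(1/6)⁴ = 1/1296 is still above 7/12987 but (1/6)⁵ = 1/7776 is at or below it, so n = 5.

5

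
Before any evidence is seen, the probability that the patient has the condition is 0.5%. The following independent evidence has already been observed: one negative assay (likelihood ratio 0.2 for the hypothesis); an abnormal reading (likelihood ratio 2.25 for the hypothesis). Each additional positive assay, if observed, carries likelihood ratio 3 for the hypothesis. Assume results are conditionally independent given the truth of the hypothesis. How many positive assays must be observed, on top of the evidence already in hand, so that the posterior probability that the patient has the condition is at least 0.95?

9

Prior odds = 0.005/0.995 = 1/199.
Combined Bayes factor of the evidence already in hand = 0.2 × 2.25 = 0.45.
Odds after that evidence = (1/199) × 0.45 = 9/3980.
Target odds = 0.95/0.05 = 19.
Need 3ⁿ ≥ 19 ÷ (9/3980) = 75620/9.
3⁸ = 6561 falls short of 75620/9 but 3⁹ = 19683 reaches it, so n = 9.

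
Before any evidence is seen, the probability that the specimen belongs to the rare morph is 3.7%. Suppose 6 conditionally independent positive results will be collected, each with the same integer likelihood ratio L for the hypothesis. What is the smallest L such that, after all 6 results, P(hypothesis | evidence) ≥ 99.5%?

5

Prior odds = 0.037/0.963 = 37/963.
Target odds = 0.995/0.005 = 199.
Need L⁶ ≥ 199 ÷ (37/963) = 191637/37.
4⁶ = 4096 < 191637/37 ≤ 15625 = 5⁶, so L = 5.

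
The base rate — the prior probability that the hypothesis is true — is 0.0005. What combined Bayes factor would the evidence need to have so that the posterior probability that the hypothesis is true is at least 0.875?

Prior odds = 0.0005/0.9995 = 1/1999.
Target odds = 0.875/0.125 = 7.
Required Bayes factor = 7 ÷ (1/1999) = 13993.

13993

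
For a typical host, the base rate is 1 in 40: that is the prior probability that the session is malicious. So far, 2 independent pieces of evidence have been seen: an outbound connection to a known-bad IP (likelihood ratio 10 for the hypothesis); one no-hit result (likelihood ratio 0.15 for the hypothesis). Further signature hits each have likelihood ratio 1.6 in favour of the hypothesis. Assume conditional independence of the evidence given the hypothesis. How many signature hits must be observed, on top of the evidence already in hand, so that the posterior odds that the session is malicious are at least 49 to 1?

16

Prior odds = 0.025/0.975 = 1/39.
Combined Bayes factor of the evidence already in hand = 10 × 0.15 = 1.5.
Odds after that evidence = (1/39) × 1.5 = 1/26.
Target odds = 49.
Need 1.6ⁿ ≥ 49 ÷ (1/26) = 1274.
1.6¹⁵ ≈1152.92 falls short of 1274 but 1.6¹⁶ ≈1844.67 reaches it, so n = 16.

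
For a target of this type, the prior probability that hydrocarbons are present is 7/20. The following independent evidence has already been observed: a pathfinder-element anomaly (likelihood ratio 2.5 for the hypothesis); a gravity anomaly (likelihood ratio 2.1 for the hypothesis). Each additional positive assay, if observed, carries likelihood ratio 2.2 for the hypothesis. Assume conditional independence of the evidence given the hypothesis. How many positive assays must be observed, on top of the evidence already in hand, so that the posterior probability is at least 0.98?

Prior odds = 0.35/0.65 = 7/13.
Combined Bayes factor of the evidence already in hand = 2.5 × 2.1 = 5.25.
Odds after that evidence = (7/13) × 5.25 = 147/52.
Target odds = 0.98/0.02 = 49.
Need 2.2ⁿ ≥ 49 ÷ (147/52) = 52/3.
2.2³ = 10.648 falls short of 52/3 but 2.2⁴ = 23.4256 reaches it, so n = 4.

4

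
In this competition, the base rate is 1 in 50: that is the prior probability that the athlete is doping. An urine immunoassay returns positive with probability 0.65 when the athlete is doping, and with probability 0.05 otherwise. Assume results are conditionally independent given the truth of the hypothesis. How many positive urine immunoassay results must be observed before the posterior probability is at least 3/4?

2

Prior odds: 0.02 ÷ 0.98 = 1/49.
Likelihood ratio of a positive result = 0.65/0.05 = 13.
Target odds: 0.75 ÷ 0.25 = 3.
Require 13ⁿ ≥ 3 ÷ (1/49) = 147.
13¹ = 13 falls short of 147 but 13² = 169 reaches it, so n = 2.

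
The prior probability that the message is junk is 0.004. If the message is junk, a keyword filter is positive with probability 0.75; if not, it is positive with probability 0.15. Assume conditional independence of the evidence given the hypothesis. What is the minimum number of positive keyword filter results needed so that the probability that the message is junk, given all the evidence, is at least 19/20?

Prior odds: 0.004 ÷ 0.996 = 1/249.
Likelihood ratio of a positive = 0.75/0.15 = 5.
Target posterior odds = 0.95/0.05 = 19.
Require 5ⁿ ≥ 19 ÷ (1/249) = 4731.
5⁵ = 3125 falls short of 4731 but 5⁶ = 15625 reaches it, so n = 6.

6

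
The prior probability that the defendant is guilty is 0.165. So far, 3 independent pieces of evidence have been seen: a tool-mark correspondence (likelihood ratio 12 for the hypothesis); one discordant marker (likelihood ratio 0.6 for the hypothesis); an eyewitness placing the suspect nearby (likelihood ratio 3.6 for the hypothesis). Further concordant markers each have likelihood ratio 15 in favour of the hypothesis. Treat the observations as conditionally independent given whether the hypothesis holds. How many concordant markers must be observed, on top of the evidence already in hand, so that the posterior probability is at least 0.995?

Prior odds = 0.165/0.835 = 33/167.
Combined Bayes factor of the evidence already in hand = 12 × 0.6 × 3.6 = 25.92.
Odds after that evidence = (33/167) × 25.92 = 21384/4175.
Target odds = 0.995/0.005 = 199.
Need 15ⁿ ≥ 199 ÷ (21384/4175) = 830825/21384.
15¹ = 15 falls short of 830825/21384 but 15² = 225 reaches it, so n = 2.

2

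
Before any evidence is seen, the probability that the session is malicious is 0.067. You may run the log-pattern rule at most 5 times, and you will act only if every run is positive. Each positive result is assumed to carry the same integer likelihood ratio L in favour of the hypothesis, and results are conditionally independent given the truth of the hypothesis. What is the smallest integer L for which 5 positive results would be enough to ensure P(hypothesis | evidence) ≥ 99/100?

Prior odds = 0.067/0.933 = 67/933.
Target odds = 0.99/0.01 = 99.
Need L⁵ ≥ 99 ÷ (67/933) = 92367/67.
4⁵ = 1024 < 92367/67 ≤ 3125 = 5⁵, so L = 5.

5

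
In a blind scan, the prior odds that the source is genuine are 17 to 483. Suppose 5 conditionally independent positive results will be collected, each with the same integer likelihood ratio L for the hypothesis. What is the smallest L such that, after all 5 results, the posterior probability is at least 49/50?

5

Prior odds = 17/483.
Target odds = 0.98/0.02 = 49.
Need L⁵ ≥ 49 ÷ (17/483) = 23667/17.
4⁵ = 1024 < 23667/17 ≤ 3125 = 5⁵, so L = 5.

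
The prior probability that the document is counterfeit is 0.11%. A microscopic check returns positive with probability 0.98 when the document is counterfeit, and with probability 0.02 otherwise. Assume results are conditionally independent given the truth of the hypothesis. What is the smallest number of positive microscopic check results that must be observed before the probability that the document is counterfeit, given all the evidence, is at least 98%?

Prior odds = 0.0011/0.9989 = 11/9989.
Likelihood ratio of a positive result = 0.98/0.02 = 49.
Target odds: 0.98 ÷ 0.02 = 49.
Need (11/9989) × 49ⁿ ≥ 49, i.e. 49ⁿ ≥ 489461/11.
49² = 2401 falls short of 489461/11 but 49³ = 117649 reaches it, so n = 3.

3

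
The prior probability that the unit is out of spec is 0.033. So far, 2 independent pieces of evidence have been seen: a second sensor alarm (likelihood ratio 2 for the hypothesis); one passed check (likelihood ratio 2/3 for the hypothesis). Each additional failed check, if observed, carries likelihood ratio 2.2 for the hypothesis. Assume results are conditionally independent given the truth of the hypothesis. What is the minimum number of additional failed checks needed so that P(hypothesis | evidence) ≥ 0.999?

Prior odds = 0.033/0.967 = 33/967.
Combined Bayes factor of the evidence already in hand = 2 × (2/3) = 4/3.
Odds after that evidence = (33/967) × 4/3 = 44/967.
Target odds = 0.999/0.001 = 999.
Need 2.2ⁿ ≥ 999 ÷ (44/967) = 966033/44.
2.2¹² ≈12855 falls short of 966033/44 but 2.2¹³ ≈28281 reaches it, so n = 13.

13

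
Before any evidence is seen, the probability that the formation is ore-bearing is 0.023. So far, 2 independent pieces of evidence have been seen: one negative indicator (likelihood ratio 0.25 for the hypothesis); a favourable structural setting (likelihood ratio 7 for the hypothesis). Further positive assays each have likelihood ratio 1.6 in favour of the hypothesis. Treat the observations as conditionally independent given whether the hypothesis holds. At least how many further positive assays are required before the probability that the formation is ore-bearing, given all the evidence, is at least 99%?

Prior odds = 0.023/0.977 = 23/977.
Combined Bayes factor of the evidence already in hand = 0.25 × 7 = 1.75.
Odds after that evidence = (23/977) × 1.75 = 161/3908.
Target odds = 0.99/0.01 = 99.
Need 1.6ⁿ ≥ 99 ÷ (161/3908) = 386892/161.
1.6¹⁶ ≈1844.67 falls short of 386892/161 but 1.6¹⁷ ≈2951.48 reaches it, so n = 17.

17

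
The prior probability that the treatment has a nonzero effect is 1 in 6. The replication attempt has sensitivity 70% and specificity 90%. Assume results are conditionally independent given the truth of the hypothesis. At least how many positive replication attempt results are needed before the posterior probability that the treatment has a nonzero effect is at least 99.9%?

5

Prior odds = (1/6)/(5/6) = 0.2.
False-positive rate = 1 − 0.9 = 0.1; likelihood ratio of a positive = 0.7/0.1 = 7.
Target odds: 0.999 ÷ 0.001 = 999.
Need 0.2 × 7ⁿ ≥ 999, i.e. 7ⁿ ≥ 4995.
7⁴ = 2401 falls short of 4995 but 7⁵ = 16807 reaches it, so n = 5.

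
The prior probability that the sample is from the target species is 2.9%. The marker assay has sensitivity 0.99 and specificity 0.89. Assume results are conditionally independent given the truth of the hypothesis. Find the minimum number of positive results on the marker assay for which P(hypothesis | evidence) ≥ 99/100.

4

Prior odds = 0.029/0.971 = 29/971.
False-positive rate = 1 − 0.89 = 0.11; likelihood ratio of a positive = 0.99/0.11 = 9.
Target odds: 0.99 ÷ 0.01 = 99.
Need (29/971) × 9ⁿ ≥ 99, i.e. 9ⁿ ≥ 96129/29.
9³ = 729 falls short of 96129/29 but 9⁴ = 6561 reaches it, so n = 4.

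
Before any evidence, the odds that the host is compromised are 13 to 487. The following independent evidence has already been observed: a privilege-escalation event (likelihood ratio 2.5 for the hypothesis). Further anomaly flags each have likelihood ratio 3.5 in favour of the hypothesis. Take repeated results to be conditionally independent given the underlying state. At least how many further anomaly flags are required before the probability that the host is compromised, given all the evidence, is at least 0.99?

Prior odds = 13/487.
Bayes factor of the evidence already in hand = 2.5.
Odds after that evidence = (13/487) × 2.5 = 65/974.
Target odds = 0.99/0.01 = 99.
Need 3.5ⁿ ≥ 99 ÷ (65/974) = 96426/65.
3.5⁵ = 525.21875 falls short of 96426/65 but 3.5⁶ = 1838.265625 reaches it, so n = 6.

6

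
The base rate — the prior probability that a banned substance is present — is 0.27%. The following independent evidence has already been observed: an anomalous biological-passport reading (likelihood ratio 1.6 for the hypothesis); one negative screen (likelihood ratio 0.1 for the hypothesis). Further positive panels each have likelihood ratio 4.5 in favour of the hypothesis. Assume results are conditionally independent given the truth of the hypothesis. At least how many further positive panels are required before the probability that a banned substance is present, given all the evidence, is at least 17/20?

7

Prior odds = 0.0027/0.9973 = 27/9973.
Combined Bayes factor of the evidence already in hand = 1.6 × 0.1 = 0.16.
Odds after that evidence = (27/9973) × 0.16 = 108/249325.
Target odds = 0.85/0.15 = 17/3.
Need 4.5ⁿ ≥ 17/3 ÷ (108/249325) = 4238525/324.
4.5⁶ = 8303.765625 falls short of 4238525/324 but 4.5⁷ = 4782969/128 reaches it, so n = 7.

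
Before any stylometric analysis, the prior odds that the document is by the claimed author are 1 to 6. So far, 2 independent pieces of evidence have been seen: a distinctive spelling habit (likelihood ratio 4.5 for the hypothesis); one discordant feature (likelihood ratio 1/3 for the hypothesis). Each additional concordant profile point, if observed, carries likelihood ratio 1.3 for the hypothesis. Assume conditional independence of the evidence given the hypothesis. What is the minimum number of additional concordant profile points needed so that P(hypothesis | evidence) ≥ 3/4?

10

Prior odds = 1/6.
Combined Bayes factor of the evidence already in hand = 4.5 × (1/3) = 1.5.
Odds after that evidence = (1/6) × 1.5 = 0.25.
Target odds = 0.75/0.25 = 3.
Need 1.3ⁿ ≥ 3 ÷ 0.25 = 12.
1.3⁹ ≈10.6045 falls short of 12 but 1.3¹⁰ ≈13.7858 reaches it, so n = 10.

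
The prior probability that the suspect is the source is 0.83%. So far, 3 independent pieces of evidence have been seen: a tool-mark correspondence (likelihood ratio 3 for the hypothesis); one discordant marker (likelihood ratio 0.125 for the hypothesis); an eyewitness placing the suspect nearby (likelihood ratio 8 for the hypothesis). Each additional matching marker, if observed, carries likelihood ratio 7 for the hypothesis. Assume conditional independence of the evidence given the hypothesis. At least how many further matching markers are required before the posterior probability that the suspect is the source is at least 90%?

4

Prior odds = 0.0083/0.9917 = 83/9917.
Combined Bayes factor of the evidence already in hand = 3 × 0.125 × 8 = 3.
Odds after that evidence = (83/9917) × 3 = 249/9917.
Target odds = 0.9/0.1 = 9.
Need 7ⁿ ≥ 9 ÷ (249/9917) = 29751/83.
7³ = 343 falls short of 29751/83 but 7⁴ = 2401 reaches it, so n = 4.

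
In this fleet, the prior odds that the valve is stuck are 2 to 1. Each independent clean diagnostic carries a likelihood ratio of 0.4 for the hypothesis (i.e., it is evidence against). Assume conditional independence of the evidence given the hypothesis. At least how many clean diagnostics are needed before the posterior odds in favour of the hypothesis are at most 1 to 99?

Prior odds = 2.
Likelihood ratio per clean diagnostic = 0.4.
Target odds = 1/99.
Require 0.4ⁿ ≤ 1/99 ÷ 2 = 1/198.
0.4⁵ = 0.01024 is still above 1/198 but 0.4⁶ = 64/15625 is at or below it, so n = 6.

6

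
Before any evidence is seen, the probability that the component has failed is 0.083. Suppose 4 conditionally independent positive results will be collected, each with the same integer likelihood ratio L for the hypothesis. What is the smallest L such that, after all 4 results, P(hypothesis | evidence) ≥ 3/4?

Prior odds = 0.083/0.917 = 83/917.
Target odds = 0.75/0.25 = 3.
Need L⁴ ≥ 3 ÷ (83/917) = 2751/83.
2⁴ = 16 < 2751/83 ≤ 81 = 3⁴, so L = 3.

3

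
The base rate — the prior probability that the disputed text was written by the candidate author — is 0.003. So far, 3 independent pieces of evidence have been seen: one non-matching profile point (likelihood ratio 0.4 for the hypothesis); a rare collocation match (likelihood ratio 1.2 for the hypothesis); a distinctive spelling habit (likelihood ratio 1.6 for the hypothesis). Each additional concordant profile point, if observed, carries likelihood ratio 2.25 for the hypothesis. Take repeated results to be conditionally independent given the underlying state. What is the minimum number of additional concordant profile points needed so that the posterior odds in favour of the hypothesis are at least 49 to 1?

Prior odds = 0.003/0.997 = 3/997.
Combined Bayes factor of the evidence already in hand = 0.4 × 1.2 × 1.6 = 0.768.
Odds after that evidence = (3/997) × 0.768 = 288/124625.
Target odds = 49.
Need 2.25ⁿ ≥ 49 ÷ (288/124625) = 6106625/288.
2.25¹² ≈16834.1 falls short of 6106625/288 but 2.25¹³ ≈37876.8 reaches it, so n = 13.

13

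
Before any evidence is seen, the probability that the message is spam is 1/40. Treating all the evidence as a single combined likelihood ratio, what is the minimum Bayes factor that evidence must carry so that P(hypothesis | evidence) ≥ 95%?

741

Prior odds = 0.025/0.975 = 1/39.
Target odds = 0.95/0.05 = 19.
Required Bayes factor = 19 ÷ (1/39) = 741.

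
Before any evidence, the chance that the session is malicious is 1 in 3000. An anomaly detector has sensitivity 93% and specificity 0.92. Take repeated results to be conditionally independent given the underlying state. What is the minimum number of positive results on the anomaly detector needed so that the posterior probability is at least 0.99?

Prior odds: (1/3000) ÷ (2999/3000) = 1/2999.
False-positive rate = 1 − 0.92 = 0.08; likelihood ratio of a positive = 0.93/0.08 = 11.625.
Target odds: 0.99 ÷ 0.01 = 99.
Require 11.625ⁿ ≥ 99 ÷ (1/2999) = 296901.
11.625⁵ ≈212307 falls short of 296901 but 11.625⁶ ≈2.46807e+06 reaches it, so n = 6.

6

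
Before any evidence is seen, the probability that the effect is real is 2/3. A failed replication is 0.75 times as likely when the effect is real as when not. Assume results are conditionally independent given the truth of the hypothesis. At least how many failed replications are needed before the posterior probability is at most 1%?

19

Prior odds: (2/3) ÷ (1/3) = 2.
Likelihood ratio per failed replication = 0.75.
Target odds: 0.01 ÷ 0.99 = 1/99.
Require 0.75ⁿ ≤ 1/99 ÷ 2 = 1/198.
0.75¹⁸ ≈0.00563771 is still above 1/198 but 0.75¹⁹ ≈0.00422828 is at or below it, so n = 19.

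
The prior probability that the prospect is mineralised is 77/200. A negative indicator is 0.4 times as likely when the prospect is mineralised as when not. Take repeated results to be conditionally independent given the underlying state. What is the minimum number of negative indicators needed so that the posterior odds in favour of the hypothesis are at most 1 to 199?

Prior odds = 0.385/0.615 = 77/123.
Likelihood ratio per negative indicator = 0.4.
Target odds = 1/199.
Need (77/123) × 0.4ⁿ ≤ 1/199, i.e. 0.4ⁿ ≤ 123/15323.
0.4⁵ = 0.01024 is still above 123/15323 but 0.4⁶ = 64/15625 is at or below it, so n = 6.

6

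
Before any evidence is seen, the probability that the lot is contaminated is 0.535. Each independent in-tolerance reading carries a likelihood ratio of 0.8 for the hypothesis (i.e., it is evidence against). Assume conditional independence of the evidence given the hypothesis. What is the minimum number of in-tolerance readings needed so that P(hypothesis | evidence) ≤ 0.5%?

25

Prior odds: 0.535 ÷ 0.465 = 107/93.
Likelihood ratio per in-tolerance reading = 0.8.
Target odds: 0.005 ÷ 0.995 = 1/199.
Require 0.8ⁿ ≤ 1/199 ÷ (107/93) = 93/21293.
0.8²⁴ ≈0.00472237 is still above 93/21293 but 0.8²⁵ ≈0.00377789 is at or below it, so n = 25.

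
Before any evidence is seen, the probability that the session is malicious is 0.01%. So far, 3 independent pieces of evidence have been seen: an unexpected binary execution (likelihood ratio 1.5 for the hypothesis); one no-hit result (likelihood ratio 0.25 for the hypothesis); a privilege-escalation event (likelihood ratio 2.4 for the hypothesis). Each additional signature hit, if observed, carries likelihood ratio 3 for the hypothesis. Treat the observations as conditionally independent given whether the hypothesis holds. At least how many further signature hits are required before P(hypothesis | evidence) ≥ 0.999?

Prior odds = 0.0001/0.9999 = 1/9999.
Combined Bayes factor of the evidence already in hand = 1.5 × 0.25 × 2.4 = 0.9.
Odds after that evidence = (1/9999) × 0.9 = 1/11110.
Target odds = 0.999/0.001 = 999.
Need 3ⁿ ≥ 999 ÷ (1/11110) = 11098890.
3¹⁴ = 4782969 falls short of 11098890 but 3¹⁵ = 14348907 reaches it, so n = 15.

15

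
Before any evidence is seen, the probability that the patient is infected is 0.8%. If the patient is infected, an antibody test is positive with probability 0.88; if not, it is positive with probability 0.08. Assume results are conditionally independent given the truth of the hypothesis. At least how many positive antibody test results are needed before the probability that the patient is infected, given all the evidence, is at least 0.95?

Prior odds: 0.008 ÷ 0.992 = 1/124.
Likelihood ratio of a positive = 0.88/0.08 = 11.
Target posterior odds = 0.95/0.05 = 19.
Require 11ⁿ ≥ 19 ÷ (1/124) = 2356.
11³ = 1331 falls short of 2356 but 11⁴ = 14641 reaches it, so n = 4.

4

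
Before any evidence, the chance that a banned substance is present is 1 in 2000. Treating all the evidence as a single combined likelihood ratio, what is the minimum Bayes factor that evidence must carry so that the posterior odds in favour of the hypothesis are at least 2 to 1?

3998

Prior odds = 0.0005/0.9995 = 1/1999.
Target odds = 2.
Required Bayes factor = 2 ÷ (1/1999) = 3998.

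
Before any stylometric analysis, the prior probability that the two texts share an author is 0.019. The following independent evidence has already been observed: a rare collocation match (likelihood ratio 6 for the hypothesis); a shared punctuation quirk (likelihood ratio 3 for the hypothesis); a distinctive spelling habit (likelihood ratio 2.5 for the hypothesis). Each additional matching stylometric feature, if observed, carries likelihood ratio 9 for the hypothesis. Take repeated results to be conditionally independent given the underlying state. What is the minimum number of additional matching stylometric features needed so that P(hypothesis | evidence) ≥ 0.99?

Prior odds = 0.019/0.981 = 19/981.
Combined Bayes factor of the evidence already in hand = 6 × 3 × 2.5 = 45.
Odds after that evidence = (19/981) × 45 = 95/109.
Target odds = 0.99/0.01 = 99.
Need 9ⁿ ≥ 99 ÷ (95/109) = 10791/95.
9² = 81 falls short of 10791/95 but 9³ = 729 reaches it, so n = 3.

3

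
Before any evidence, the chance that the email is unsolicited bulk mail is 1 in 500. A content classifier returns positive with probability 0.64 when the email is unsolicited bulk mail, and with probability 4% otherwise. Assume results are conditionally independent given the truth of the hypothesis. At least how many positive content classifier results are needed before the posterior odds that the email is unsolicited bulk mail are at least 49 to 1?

Prior odds: 0.002 ÷ 0.998 = 1/499.
Likelihood ratio of a positive result = 0.64/0.04 = 16.
Target odds = 49.
Require 16ⁿ ≥ 49 ÷ (1/499) = 24451.
16³ = 4096 falls short of 24451 but 16⁴ = 65536 reaches it, so n = 4.

4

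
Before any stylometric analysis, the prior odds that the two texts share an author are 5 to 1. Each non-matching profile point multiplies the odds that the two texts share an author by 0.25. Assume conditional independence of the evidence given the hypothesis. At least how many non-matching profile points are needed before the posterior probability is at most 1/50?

Prior odds = 5.
Likelihood ratio per non-matching profile point = 0.25.
Target posterior odds = 0.02/0.98 = 1/49.
Require 0.25ⁿ ≤ 1/49 ÷ 5 = 1/245.
0.25³ = 0.015625 is still above 1/245 but 0.25⁴ = 0.00390625 is at or below it, so n = 4.

4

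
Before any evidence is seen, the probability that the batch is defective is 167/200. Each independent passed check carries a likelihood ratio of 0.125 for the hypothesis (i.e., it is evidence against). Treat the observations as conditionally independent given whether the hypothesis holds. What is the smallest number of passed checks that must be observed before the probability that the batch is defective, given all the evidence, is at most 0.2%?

4

Prior odds = 0.835/0.165 = 167/33.
Likelihood ratio per passed check = 0.125.
Target odds: 0.002 ÷ 0.998 = 1/499.
Require 0.125ⁿ ≤ 1/499 ÷ (167/33) = 33/83333.
0.125³ = 0.001953125 is still above 33/83333 but 0.125⁴ = 1/4096 is at or below it, so n = 4.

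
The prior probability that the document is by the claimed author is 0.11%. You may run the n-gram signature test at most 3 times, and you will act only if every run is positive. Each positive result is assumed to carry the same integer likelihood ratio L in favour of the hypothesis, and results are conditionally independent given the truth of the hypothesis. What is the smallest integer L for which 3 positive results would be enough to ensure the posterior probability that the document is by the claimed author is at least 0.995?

Prior odds = 0.0011/0.9989 = 11/9989.
Target odds = 0.995/0.005 = 199.
Need L³ ≥ 199 ÷ (11/9989) = 1987811/11.
56³ = 175616 < 1987811/11 ≤ 185193 = 57³, so L = 57.

57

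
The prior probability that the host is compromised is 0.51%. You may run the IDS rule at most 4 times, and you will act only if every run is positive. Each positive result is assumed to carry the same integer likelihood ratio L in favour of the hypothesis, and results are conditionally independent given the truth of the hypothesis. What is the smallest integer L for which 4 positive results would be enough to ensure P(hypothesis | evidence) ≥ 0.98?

Prior odds = 0.0051/0.9949 = 51/9949.
Target odds = 0.98/0.02 = 49.
Need L⁴ ≥ 49 ÷ (51/9949) = 487501/51.
9⁴ = 6561 < 487501/51 ≤ 10000 = 10⁴, so L = 10.

10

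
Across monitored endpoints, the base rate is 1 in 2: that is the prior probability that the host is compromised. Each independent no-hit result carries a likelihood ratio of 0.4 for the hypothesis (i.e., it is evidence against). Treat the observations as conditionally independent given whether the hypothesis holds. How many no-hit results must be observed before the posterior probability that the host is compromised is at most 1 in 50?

5

Prior odds = 0.5/0.5 = 1.
Likelihood ratio per no-hit result = 0.4.
Target posterior odds = 0.02/0.98 = 1/49.
Need 1 × 0.4ⁿ ≤ 1/49, i.e. 0.4ⁿ ≤ 1/49.
0.4⁴ = 0.0256 is still above 1/49 but 0.4⁵ = 0.01024 is at or below it, so n = 5.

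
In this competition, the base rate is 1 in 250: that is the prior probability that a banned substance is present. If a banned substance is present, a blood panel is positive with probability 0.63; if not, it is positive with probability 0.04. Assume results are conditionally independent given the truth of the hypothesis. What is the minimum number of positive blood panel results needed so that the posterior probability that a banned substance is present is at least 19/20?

4

Prior odds = 0.004/0.996 = 1/249.
Likelihood ratio of a positive = 0.63/0.04 = 15.75.
Target odds: 0.95 ÷ 0.05 = 19.
Require 15.75ⁿ ≥ 19 ÷ (1/249) = 4731.
15.75³ = 3906.984375 falls short of 4731 but 15.75⁴ = 15752961/256 reaches it, so n = 4.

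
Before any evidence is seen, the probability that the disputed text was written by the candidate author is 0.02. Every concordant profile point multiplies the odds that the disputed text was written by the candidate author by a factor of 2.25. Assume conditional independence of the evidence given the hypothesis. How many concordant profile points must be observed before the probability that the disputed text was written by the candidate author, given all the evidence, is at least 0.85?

7

Prior odds = 0.02/0.98 = 1/49.
Likelihood ratio per concordant profile point = 2.25.
Target posterior odds = 0.85/0.15 = 17/3.
Need (1/49) × 2.25ⁿ ≥ 17/3, i.e. 2.25ⁿ ≥ 833/3.
2.25⁶ = 531441/4096 falls short of 833/3 but 2.25⁷ = 4782969/16384 reaches it, so n = 7.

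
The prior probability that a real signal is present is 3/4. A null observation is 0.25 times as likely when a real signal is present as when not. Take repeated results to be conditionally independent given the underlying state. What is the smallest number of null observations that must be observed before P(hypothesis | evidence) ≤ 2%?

Prior odds = 0.75/0.25 = 3.
Likelihood ratio per null observation = 0.25.
Target odds: 0.02 ÷ 0.98 = 1/49.
Need 3 × 0.25ⁿ ≤ 1/49, i.e. 0.25ⁿ ≤ 1/147.
0.25³ = 0.015625 is still above 1/147 but 0.25⁴ = 0.00390625 is at or below it, so n = 4.

4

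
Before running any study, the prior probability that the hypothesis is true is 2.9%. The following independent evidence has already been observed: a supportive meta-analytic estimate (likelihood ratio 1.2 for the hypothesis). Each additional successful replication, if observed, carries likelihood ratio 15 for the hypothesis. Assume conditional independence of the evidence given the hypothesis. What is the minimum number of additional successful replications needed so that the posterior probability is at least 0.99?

3

Prior odds = 0.029/0.971 = 29/971.
Bayes factor of the evidence already in hand = 1.2.
Odds after that evidence = (29/971) × 1.2 = 174/4855.
Target odds = 0.99/0.01 = 99.
Need 15ⁿ ≥ 99 ÷ (174/4855) = 160215/58.
15² = 225 falls short of 160215/58 but 15³ = 3375 reaches it, so n = 3.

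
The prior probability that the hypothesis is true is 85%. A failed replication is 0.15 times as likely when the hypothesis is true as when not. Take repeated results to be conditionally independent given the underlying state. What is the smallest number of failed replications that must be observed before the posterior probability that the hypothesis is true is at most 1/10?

Prior odds = 0.85/0.15 = 17/3.
Likelihood ratio per failed replication = 0.15.
Target posterior odds = 0.1/0.9 = 1/9.
Require 0.15ⁿ ≤ 1/9 ÷ (17/3) = 1/51.
0.15² = 0.0225 is still above 1/51 but 0.15³ = 0.003375 is at or below it, so n = 3.

3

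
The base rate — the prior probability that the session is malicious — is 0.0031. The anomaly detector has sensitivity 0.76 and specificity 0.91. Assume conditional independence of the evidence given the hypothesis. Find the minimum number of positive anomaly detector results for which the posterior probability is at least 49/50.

5

Prior odds: 0.0031 ÷ 0.9969 = 31/9969.
False-positive rate = 1 − 0.91 = 0.09; likelihood ratio of a positive = 0.76/0.09 = 76/9.
Target posterior odds = 0.98/0.02 = 49.
Need (31/9969) × (76/9)ⁿ ≥ 49, i.e. (76/9)ⁿ ≥ 488481/31.
(76/9)⁴ = 33362176/6561 falls short of 488481/31 but (76/9)⁵ ≈42939.3 reaches it, so n = 5.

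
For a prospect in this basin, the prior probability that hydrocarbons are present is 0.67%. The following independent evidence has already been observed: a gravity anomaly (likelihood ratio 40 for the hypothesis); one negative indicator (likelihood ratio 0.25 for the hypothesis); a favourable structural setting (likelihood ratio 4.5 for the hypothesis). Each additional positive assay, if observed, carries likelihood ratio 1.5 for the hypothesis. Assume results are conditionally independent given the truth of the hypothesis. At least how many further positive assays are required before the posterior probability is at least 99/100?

15

Prior odds = 0.0067/0.9933 = 67/9933.
Combined Bayes factor of the evidence already in hand = 40 × 0.25 × 4.5 = 45.
Odds after that evidence = (67/9933) × 45 = 1005/3311.
Target odds = 0.99/0.01 = 99.
Need 1.5ⁿ ≥ 99 ÷ (1005/3311) = 109263/335.
1.5¹⁴ = 4782969/16384 falls short of 109263/335 but 1.5¹⁵ = 14348907/32768 reaches it, so n = 15.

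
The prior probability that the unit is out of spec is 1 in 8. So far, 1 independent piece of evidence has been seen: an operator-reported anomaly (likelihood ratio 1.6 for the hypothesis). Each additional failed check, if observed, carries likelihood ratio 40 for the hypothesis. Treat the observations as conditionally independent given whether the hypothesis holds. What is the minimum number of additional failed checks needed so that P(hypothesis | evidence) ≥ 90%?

1

Prior odds = 0.125/0.875 = 1/7.
Bayes factor of the evidence already in hand = 1.6.
Odds after that evidence = (1/7) × 1.6 = 8/35.
Target odds = 0.9/0.1 = 9.
Need 40ⁿ ≥ 9 ÷ (8/35) = 39.375.
40¹ = 40, which meets the required 39.375; so n = 1.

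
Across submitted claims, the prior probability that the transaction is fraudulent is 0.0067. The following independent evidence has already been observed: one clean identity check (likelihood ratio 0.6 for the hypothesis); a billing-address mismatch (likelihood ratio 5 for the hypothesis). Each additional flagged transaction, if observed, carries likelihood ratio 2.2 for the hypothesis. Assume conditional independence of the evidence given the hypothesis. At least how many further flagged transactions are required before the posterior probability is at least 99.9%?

Prior odds = 0.0067/0.9933 = 67/9933.
Combined Bayes factor of the evidence already in hand = 0.6 × 5 = 3.
Odds after that evidence = (67/9933) × 3 = 67/3311.
Target odds = 0.999/0.001 = 999.
Need 2.2ⁿ ≥ 999 ÷ (67/3311) = 3307689/67.
2.2¹³ ≈28281 falls short of 3307689/67 but 2.2¹⁴ ≈62218.2 reaches it, so n = 14.

14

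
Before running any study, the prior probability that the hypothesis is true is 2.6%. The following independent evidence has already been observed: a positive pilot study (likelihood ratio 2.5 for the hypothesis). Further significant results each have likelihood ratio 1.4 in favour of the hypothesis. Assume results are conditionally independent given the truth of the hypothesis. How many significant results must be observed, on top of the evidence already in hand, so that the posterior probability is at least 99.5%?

24

Prior odds = 0.026/0.974 = 13/487.
Bayes factor of the evidence already in hand = 2.5.
Odds after that evidence = (13/487) × 2.5 = 65/974.
Target odds = 0.995/0.005 = 199.
Need 1.4ⁿ ≥ 199 ÷ (65/974) = 193826/65.
1.4²³ ≈2295.86 falls short of 193826/65 but 1.4²⁴ ≈3214.2 reaches it, so n = 24.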